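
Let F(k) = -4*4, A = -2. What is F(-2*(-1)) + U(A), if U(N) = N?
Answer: -18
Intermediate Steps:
F(k) = -16
F(-2*(-1)) + U(A) = -16 - 2 = -18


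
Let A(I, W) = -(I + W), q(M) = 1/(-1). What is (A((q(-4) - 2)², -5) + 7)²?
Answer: 9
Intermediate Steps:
q(M) = -1
A(I, W) = -I - W
(A((q(-4) - 2)², -5) + 7)² = ((-(-1 - 2)² - 1*(-5)) + 7)² = ((-1*(-3)² + 5) + 7)² = ((-1*9 + 5) + 7)² = ((-9 + 5) + 7)² = (-4 + 7)² = 3² = 9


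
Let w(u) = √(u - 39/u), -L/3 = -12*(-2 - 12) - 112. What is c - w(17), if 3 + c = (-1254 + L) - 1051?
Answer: -2476 - 5*√170/17 ≈ -2479.8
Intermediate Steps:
L = -168 (L = -3*(-12*(-2 - 12) - 112) = -3*(-12*(-14) - 112) = -3*(168 - 112) = -3*56 = -168)
c = -2476 (c = -3 + ((-1254 - 168) - 1051) = -3 + (-1422 - 1051) = -3 - 2473 = -2476)
c - w(17) = -2476 - √(17 - 39/17) = -2476 - √(250/17) = -2476 - 5*√170/17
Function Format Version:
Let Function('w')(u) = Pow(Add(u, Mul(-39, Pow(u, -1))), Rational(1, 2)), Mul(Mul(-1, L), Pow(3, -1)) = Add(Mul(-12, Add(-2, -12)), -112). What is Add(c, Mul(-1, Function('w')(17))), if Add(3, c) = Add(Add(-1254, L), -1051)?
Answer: Add(-2476, Mul(Rational(-5, 17), Pow(170, Rational(1, 2)))) ≈ -2479.8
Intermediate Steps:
L = -168 (L = Mul(-3, Add(Mul(-12, Add(-2, -12)), -112)) = Mul(-3, Add(Mul(-12, -14), -112)) = Mul(-3, Add(168, -112)) = Mul(-3, 56) = -168)
c = -2476 (c = Add(-3, Add(Add(-1254, -168), -1051)) = Add(-3, Add(-1422, -1051)) = Add(-3, -2473) = -2476)
Add(c, Mul(-1, Function('w')(17))) = Add(-2476, Mul(-1, Pow(Add(17, Mul(-39, Pow(17, -1))), Rational(1, 2)))) = Add(-2476, Mul(-1, Pow(Add(17, Mul(-39, Rational(1, 17))), Rational(1, 2)))) = Add(-2476, Mul(-1, Pow(Add(17, Rational(-39, 17)), Rational(1, 2)))) = Add(-2476, Mul(-1, Pow(Rational(250, 17), Rational(1, 2)))) = Add(-2476, Mul(-1, Mul(Rational(5, 17), Pow(170, Rational(1, 2))))) = Add(-2476, Mul(Rational(-5, 17), Pow(170, Rational(1, 2))))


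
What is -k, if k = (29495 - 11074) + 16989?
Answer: -35410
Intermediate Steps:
k = 35410 (k = 18421 + 16989 = 35410)
-k = -1*35410 = -35410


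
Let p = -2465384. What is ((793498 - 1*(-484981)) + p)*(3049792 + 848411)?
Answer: -4626796631715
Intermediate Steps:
((793498 - 1*(-484981)) + p)*(3049792 + 848411) = ((793498 - 1*(-484981)) - 2465384)*(3049792 + 848411) = ((793498 + 484981) - 2465384)*3898203 = (1278479 - 2465384)*3898203 = -1186905*3898203 = -4626796631715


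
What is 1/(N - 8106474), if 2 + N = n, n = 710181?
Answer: -1/7396295 ≈ -1.3520e-7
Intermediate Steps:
N = 710179 (N = -2 + 710181 = 710179)
1/(N - 8106474) = 1/(710179 - 8106474) = 1/(-7396295) = -1/7396295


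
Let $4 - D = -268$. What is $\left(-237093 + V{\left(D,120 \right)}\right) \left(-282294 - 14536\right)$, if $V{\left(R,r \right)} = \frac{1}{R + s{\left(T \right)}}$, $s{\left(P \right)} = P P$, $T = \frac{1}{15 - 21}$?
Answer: $\frac{689195243969790}{9793} \approx 7.0376 \cdot 10^{10}$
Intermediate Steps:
$T = - \frac{1}{6}$ ($T = \frac{1}{-6} = - \frac{1}{6} \approx -0.16667$)
$s{\left(P \right)} = P^{2}$
$D = 272$ ($D = 4 - -268 = 4 + 268 = 272$)
$V{\left(R,r \right)} = \frac{1}{\frac{1}{36} + R}$ ($V{\left(R,r \right)} = \frac{1}{R + \left(- \frac{1}{6}\right)^{2}} = \frac{1}{R + \frac{1}{36}} = \frac{1}{\frac{1}{36} + R}$)
$\left(-237093 + V{\left(D,120 \right)}\right) \left(-282294 - 14536\right) = \left(-237093 + \frac{36}{1 + 36 \cdot 272}\right) \left(-282294 - 14536\right) = \left(-237093 + \frac{36}{1 + 9792}\right) \left(-296830\right) = \left(-237093 + \frac{36}{9793}\right) \left(-296830\right) = \left(- \frac{2321851713}{9793}\right) \left(-296830\right) = \frac{689195243969790}{9793}$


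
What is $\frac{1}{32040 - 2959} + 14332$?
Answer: $\frac{416788893}{29081} \approx 14332.0$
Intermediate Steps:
$\frac{1}{32040 - 2959} + 14332 = \frac{1}{29081} + 14332 = \frac{416788893}{29081}$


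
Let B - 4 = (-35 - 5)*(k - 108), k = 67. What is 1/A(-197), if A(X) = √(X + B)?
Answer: √1447/1447 ≈ 0.026289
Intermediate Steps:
B = 1644 (B = 4 + (-35 - 5)*(67 - 108) = 4 - 40*(-41) = 4 + 1640 = 1644)
A(X) = √(1644 + X) (A(X) = √(X + 1644) = √(1644 + X))
1/A(-197) = 1/(√(1644 - 197)) = 1/(√1447) = √1447/1447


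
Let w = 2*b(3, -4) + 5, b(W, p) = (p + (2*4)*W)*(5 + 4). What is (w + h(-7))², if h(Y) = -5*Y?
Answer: 160000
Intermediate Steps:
b(W, p) = 9*p + 72*W (b(W, p) = (p + 8*W)*9 = 9*p + 72*W)
w = 365 (w = 2*(9*(-4) + 72*3) + 5 = 2*(-36 + 216) + 5 = 2*180 + 5 = 360 + 5 = 365)
(w + h(-7))² = (365 - 5*(-7))² = (365 + 35)² = 400² = 160000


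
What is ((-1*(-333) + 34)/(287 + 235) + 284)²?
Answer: 22086418225/272484 ≈ 81056.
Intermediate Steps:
((-1*(-333) + 34)/(287 + 235) + 284)² = ((333 + 34)/522 + 284)² = (367*(1/522) + 284)² = (367/522 + 284)² = (148615/522)² = 22086418225/272484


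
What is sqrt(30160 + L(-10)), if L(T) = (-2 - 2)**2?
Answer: 4*sqrt(1886) ≈ 173.71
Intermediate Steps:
L(T) = 16 (L(T) = (-4)**2 = 16)
sqrt(30160 + L(-10)) = sqrt(30160 + 16) = sqrt(30176) = 4*sqrt(1886)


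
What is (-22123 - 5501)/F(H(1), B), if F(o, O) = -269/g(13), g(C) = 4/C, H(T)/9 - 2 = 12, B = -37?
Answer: 110496/3497 ≈ 31.597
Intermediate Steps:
H(T) = 126 (H(T) = 18 + 9*12 = 18 + 108 = 126)
F(o, O) = -3497/4 (F(o, O) = -269/(4/13) = -269/(4*(1/13)) = -269/4/13 = -269*13/4 = -3497/4)
(-22123 - 5501)/F(H(1), B) = (-22123 - 5501)/(-3497/4) = -27624*(-4/3497) = 110496/3497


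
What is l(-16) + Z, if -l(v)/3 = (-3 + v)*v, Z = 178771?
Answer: 177859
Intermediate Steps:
l(v) = -3*v*(-3 + v) (l(v) = -3*(-3 + v)*v = -3*v*(-3 + v))
l(-16) + Z = 3*(-16)*(3 - 1*(-16)) + 178771 = 3*(-16)*(3 + 16) + 178771 = 3*(-16)*19 + 178771 = -912 + 178771 = 177859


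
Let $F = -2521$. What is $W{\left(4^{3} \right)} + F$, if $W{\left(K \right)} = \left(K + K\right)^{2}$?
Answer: $13863$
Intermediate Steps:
$W{\left(K \right)} = 4 K^{2}$ ($W{\left(K \right)} = \left(2 K\right)^{2} = 4 K^{2}$)
$W{\left(4^{3} \right)} + F = 4 \left(4^{3}\right)^{2} - 2521 = 4 \cdot 64^{2} - 2521 = 4 \cdot 4096 - 2521 = 16384 - 2521 = 13863$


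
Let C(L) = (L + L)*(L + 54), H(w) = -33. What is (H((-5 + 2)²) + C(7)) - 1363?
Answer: -542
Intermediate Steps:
C(L) = 2*L*(54 + L) (C(L) = (2*L)*(54 + L) = 2*L*(54 + L))
(H((-5 + 2)²) + C(7)) - 1363 = (-33 + 2*7*(54 + 7)) - 1363 = (-33 + 2*7*61) - 1363 = (-33 + 854) - 1363 = 821 - 1363 = -542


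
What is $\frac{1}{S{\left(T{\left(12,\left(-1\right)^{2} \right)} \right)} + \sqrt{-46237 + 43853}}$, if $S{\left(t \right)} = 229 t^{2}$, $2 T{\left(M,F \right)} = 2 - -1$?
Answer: $\frac{8244}{4285865} - \frac{64 i \sqrt{149}}{4285865} \approx 0.0019235 - 0.00018228 i$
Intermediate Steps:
$T{\left(M,F \right)} = \frac{3}{2}$ ($T{\left(M,F \right)} = \frac{2 - -1}{2} = \frac{2 + 1}{2} = \frac{1}{2} \cdot 3 = \frac{3}{2}$)
$\frac{1}{S{\left(T{\left(12,\left(-1\right)^{2} \right)} \right)} + \sqrt{-46237 + 43853}} = \frac{1}{229 \left(\frac{3}{2}\right)^{2} + \sqrt{-46237 + 43853}} = \frac{1}{229 \cdot \frac{9}{4} + \sqrt{-2384}} = \frac{1}{\frac{2061}{4} + 4 i \sqrt{149}}$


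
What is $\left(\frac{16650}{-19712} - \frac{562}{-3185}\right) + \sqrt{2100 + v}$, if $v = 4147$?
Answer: $- \frac{2996579}{4484480} + \sqrt{6247} \approx 78.37$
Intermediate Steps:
$\left(\frac{16650}{-19712} - \frac{562}{-3185}\right) + \sqrt{2100 + v} = \left(\frac{16650}{-19712} - \frac{562}{-3185}\right) + \sqrt{2100 + 4147} = \left(16650 \left(- \frac{1}{19712}\right) - - \frac{562}{3185}\right) + \sqrt{6247} = \left(- \frac{8325}{9856} + \frac{562}{3185}\right) + \sqrt{6247} = - \frac{2996579}{4484480} + \sqrt{6247}$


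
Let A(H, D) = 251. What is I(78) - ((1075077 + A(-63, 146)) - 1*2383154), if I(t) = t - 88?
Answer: 1307816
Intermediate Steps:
I(t) = -88 + t
I(78) - ((1075077 + A(-63, 146)) - 1*2383154) = (-88 + 78) - ((1075077 + 251) - 1*2383154) = -10 - (1075328 - 2383154) = -10 - 1*(-1307826) = -10 + 1307826 = 1307816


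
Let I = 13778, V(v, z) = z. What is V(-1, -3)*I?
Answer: -41334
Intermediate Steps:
V(-1, -3)*I = -3*13778 = -41334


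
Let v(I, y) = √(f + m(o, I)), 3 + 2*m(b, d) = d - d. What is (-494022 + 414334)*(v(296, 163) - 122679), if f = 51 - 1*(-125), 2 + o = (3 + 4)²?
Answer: 9776044152 - 39844*√698 ≈ 9.7750e+9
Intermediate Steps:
o = 47 (o = -2 + (3 + 4)² = -2 + 7² = -2 + 49 = 47)
f = 176 (f = 51 + 125 = 176)
m(b, d) = -3/2 (m(b, d) = -3/2 + (d - d)/2 = -3/2 + (½)*0 = -3/2 + 0 = -3/2)
v(I, y) = √698/2 (v(I, y) = √(176 - 3/2) = √(349/2) = √698/2)
(-494022 + 414334)*(v(296, 163) - 122679) = (-494022 + 414334)*(√698/2 - 122679) = -79688*(-122679 + √698/2) = 9776044152 - 39844*√698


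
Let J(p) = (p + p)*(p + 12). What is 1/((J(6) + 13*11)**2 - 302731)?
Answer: -1/173850 ≈ -5.7521e-6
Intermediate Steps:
J(p) = 2*p*(12 + p) (J(p) = (2*p)*(12 + p) = 2*p*(12 + p))
1/((J(6) + 13*11)**2 - 302731) = 1/((2*6*(12 + 6) + 13*11)**2 - 302731) = 1/((2*6*18 + 143)**2 - 302731) = 1/((216 + 143)**2 - 302731) = 1/(359**2 - 302731) = 1/(128881 - 302731) = 1/(-173850) = -1/173850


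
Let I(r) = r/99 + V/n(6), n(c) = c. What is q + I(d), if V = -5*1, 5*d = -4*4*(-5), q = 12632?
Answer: 2501003/198 ≈ 12631.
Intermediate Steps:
d = 16 (d = (-4*4*(-5))/5 = (-16*(-5))/5 = (⅕)*80 = 16)
V = -5
I(r) = -⅚ + r/99 (I(r) = r/99 - 5/6 = r*(1/99) - 5*⅙ = r/99 - ⅚ = -⅚ + r/99)
q + I(d) = 12632 + (-⅚ + (1/99)*16) = 12632 + (-⅚ + 16/99) = 12632 - 133/198 = 2501003/198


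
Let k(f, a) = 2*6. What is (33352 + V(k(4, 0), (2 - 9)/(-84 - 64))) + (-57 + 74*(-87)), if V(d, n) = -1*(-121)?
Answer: 26978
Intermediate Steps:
k(f, a) = 12
V(d, n) = 121
(33352 + V(k(4, 0), (2 - 9)/(-84 - 64))) + (-57 + 74*(-87)) = (33352 + 121) + (-57 + 74*(-87)) = 33473 + (-57 - 6438) = 33473 - 6495 = 26978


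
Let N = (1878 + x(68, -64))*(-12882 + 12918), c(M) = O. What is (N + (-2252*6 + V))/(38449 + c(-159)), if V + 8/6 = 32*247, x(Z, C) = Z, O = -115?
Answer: 96670/57501 ≈ 1.6812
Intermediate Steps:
c(M) = -115
V = 23708/3 (V = -4/3 + 32*247 = -4/3 + 7904 = 23708/3 ≈ 7902.7)
N = 70056 (N = (1878 + 68)*(-12882 + 12918) = 1946*36 = 70056)
(N + (-2252*6 + V))/(38449 + c(-159)) = (70056 + (-2252*6 + 23708/3))/(38449 - 115) = (70056 + (-13512 + 23708/3))/38334 = (70056 - 16828/3)*(1/38334) = (193340/3)*(1/38334) = 96670/57501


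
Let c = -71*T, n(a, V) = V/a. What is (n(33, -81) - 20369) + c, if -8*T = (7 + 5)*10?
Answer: -212371/11 ≈ -19306.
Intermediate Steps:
T = -15 (T = -(7 + 5)*10/8 = -3*10/2 = -⅛*120 = -15)
c = 1065 (c = -71*(-15) = 1065)
(n(33, -81) - 20369) + c = (-81/33 - 20369) + 1065 = (-81*1/33 - 20369) + 1065 = (-27/11 - 20369) + 1065 = -224086/11 + 1065 = -212371/11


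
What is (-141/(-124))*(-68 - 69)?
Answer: -19317/124 ≈ -155.78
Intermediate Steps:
(-141/(-124))*(-68 - 69) = -141*(-1/124)*(-137) = (141/124)*(-137) = -19317/124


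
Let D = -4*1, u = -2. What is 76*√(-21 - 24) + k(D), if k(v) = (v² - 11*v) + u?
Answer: 58 + 228*I*√5 ≈ 58.0 + 509.82*I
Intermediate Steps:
D = -4
k(v) = -2 + v² - 11*v (k(v) = (v² - 11*v) - 2 = -2 + v² - 11*v)
76*√(-21 - 24) + k(D) = 76*√(-21 - 24) + (-2 + (-4)² - 11*(-4)) = 76*√(-45) + (-2 + 16 + 44) = 76*(3*I*√5) + 58 = 228*I*√5 + 58 = 58 + 228*I*√5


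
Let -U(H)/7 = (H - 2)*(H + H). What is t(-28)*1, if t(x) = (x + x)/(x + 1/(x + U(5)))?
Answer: 13328/6665 ≈ 1.9997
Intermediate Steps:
U(H) = -14*H*(-2 + H) (U(H) = -7*(H - 2)*(H + H) = -7*(-2 + H)*2*H = -14*H*(-2 + H))
t(x) = 2*x/(x + 1/(-210 + x)) (t(x) = (x + x)/(x + 1/(x + 14*5*(2 - 1*5))) = (2*x)/(x + 1/(x + 14*5*(2 - 5))) = (2*x)/(x + 1/(x + 14*5*(-3))) = (2*x)/(x + 1/(x - 210)) = (2*x)/(x + 1/(-210 + x)) = 2*x/(x + 1/(-210 + x)))
t(-28)*1 = (2*(-28)*(-210 - 28)/(1 + (-28)**2 - 210*(-28)))*1 = (2*(-28)*(-238)/(1 + 784 + 5880))*1 = (2*(-28)*(-238)/6665)*1 = (2*(-28)*(1/6665)*(-238))*1 = (13328/6665)*1 = 13328/6665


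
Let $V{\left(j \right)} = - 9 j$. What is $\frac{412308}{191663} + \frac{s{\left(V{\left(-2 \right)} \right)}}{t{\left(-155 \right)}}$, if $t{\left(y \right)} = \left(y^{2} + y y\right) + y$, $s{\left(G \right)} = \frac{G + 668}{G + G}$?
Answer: $\frac{355520590289}{165234588930} \approx 2.1516$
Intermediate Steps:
$s{\left(G \right)} = \frac{668 + G}{2 G}$
$t{\left(y \right)} = y + 2 y^{2}$ ($t{\left(y \right)} = \left(y^{2} + y^{2}\right) + y = 2 y^{2} + y = y + 2 y^{2}$)
$\frac{412308}{191663} + \frac{s{\left(V{\left(-2 \right)} \right)}}{t{\left(-155 \right)}} = \frac{412308}{191663} + \frac{\frac{1}{2} \frac{1}{\left(-9\right) \left(-2\right)} \left(668 - -18\right)}{\left(-155\right) \left(1 + 2 \left(-155\right)\right)} = 412308 \cdot \frac{1}{191663} + \frac{\frac{1}{2} \cdot \frac{1}{18} \left(668 + 18\right)}{\left(-155\right) \left(1 - 310\right)} = \frac{412308}{191663} + \frac{\frac{1}{2} \cdot \frac{1}{18} \cdot 686}{\left(-155\right) \left(-309\right)} = \frac{412308}{191663} + \frac{343}{18 \cdot 47895} = \frac{412308}{191663} + \frac{343}{18} \cdot \frac{1}{47895} = \frac{412308}{191663} + \frac{343}{862110} = \frac{355520590289}{165234588930}$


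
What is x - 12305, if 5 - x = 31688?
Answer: -43988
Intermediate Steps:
x = -31683 (x = 5 - 1*31688 = 5 - 31688 = -31683)
x - 12305 = -31683 - 12305 = -43988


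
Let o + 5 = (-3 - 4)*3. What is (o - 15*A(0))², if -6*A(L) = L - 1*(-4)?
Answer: 256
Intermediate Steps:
A(L) = -⅔ - L/6 (A(L) = -(L - 1*(-4))/6 = -(L + 4)/6 = -(4 + L)/6 = -⅔ - L/6)
o = -26 (o = -5 + (-3 - 4)*3 = -5 - 7*3 = -5 - 21 = -26)
(o - 15*A(0))² = (-26 - 15*(-⅔ - ⅙*0))² = (-26 - 15*(-⅔ + 0))² = (-26 - 15*(-⅔))² = (-26 + 10)² = (-16)² = 256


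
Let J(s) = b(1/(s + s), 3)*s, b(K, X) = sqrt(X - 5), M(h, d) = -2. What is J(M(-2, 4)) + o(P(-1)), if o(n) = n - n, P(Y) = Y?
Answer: -2*I*sqrt(2) ≈ -2.8284*I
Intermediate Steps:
b(K, X) = sqrt(-5 + X)
o(n) = 0
J(s) = I*s*sqrt(2) (J(s) = sqrt(-5 + 3)*s = sqrt(-2)*s = (I*sqrt(2))*s = I*s*sqrt(2))
J(M(-2, 4)) + o(P(-1)) = I*(-2)*sqrt(2) + 0 = -2*I*sqrt(2) + 0 = -2*I*sqrt(2)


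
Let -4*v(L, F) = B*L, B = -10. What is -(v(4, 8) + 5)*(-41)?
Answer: 615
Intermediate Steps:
v(L, F) = 5*L/2 (v(L, F) = -(-5)*L/2 = 5*L/2)
-(v(4, 8) + 5)*(-41) = -((5/2)*4 + 5)*(-41) = -(10 + 5)*(-41) = -15*(-41) = -1*(-615) = 615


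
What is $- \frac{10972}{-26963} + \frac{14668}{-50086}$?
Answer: $\frac{77025154}{675234409} \approx 0.11407$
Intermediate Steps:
$- \frac{10972}{-26963} + \frac{14668}{-50086} = \left(-10972\right) \left(- \frac{1}{26963}\right) + 14668 \left(- \frac{1}{50086}\right) = \frac{10972}{26963} - \frac{7334}{25043} = \frac{77025154}{675234409}$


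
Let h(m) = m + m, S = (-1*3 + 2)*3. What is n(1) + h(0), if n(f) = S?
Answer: -3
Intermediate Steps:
S = -3 (S = (-3 + 2)*3 = -1*3 = -3)
n(f) = -3
h(m) = 2*m
n(1) + h(0) = -3 + 2*0 = -3 + 0 = -3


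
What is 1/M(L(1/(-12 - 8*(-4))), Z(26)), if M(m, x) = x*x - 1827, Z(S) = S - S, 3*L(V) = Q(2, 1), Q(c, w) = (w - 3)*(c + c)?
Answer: -1/1827 ≈ -0.00054735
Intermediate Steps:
Q(c, w) = 2*c*(-3 + w) (Q(c, w) = (-3 + w)*(2*c) = 2*c*(-3 + w))
L(V) = -8/3 (L(V) = (2*2*(-3 + 1))/3 = (2*2*(-2))/3 = (⅓)*(-8) = -8/3)
Z(S) = 0
M(m, x) = -1827 + x² (M(m, x) = x² - 1827 = -1827 + x²)
1/M(L(1/(-12 - 8*(-4))), Z(26)) = 1/(-1827 + 0²) = 1/(-1827 + 0) = 1/(-1827) = -1/1827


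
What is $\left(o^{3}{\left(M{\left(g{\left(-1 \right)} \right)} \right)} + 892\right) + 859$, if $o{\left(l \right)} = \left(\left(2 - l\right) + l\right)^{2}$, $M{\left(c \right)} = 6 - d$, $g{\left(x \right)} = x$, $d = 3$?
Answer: $1815$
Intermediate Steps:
$M{\left(c \right)} = 3$ ($M{\left(c \right)} = 6 - 3 = 3$)
$o{\left(l \right)} = 4$ ($o{\left(l \right)} = 2^{2} = 4$)
$\left(o^{3}{\left(M{\left(g{\left(-1 \right)} \right)} \right)} + 892\right) + 859 = \left(4^{3} + 892\right) + 859 = \left(64 + 892\right) + 859 = 956 + 859 = 1815$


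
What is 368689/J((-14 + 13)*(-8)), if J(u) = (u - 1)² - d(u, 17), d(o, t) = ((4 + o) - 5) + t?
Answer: 368689/25 ≈ 14748.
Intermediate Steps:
d(o, t) = -1 + o + t (d(o, t) = (-1 + o) + t = -1 + o + t)
J(u) = -16 + (-1 + u)² - u (J(u) = (u - 1)² - (-1 + u + 17) = (-1 + u)² - (16 + u) = (-1 + u)² + (-16 - u) = -16 + (-1 + u)² - u)
368689/J((-14 + 13)*(-8)) = 368689/(-16 + (-1 + (-14 + 13)*(-8))² - (-14 + 13)*(-8)) = 368689/(-16 + (-1 - 1*(-8))² - (-1)*(-8)) = 368689/(-16 + (-1 + 8)² - 1*8) = 368689/(-16 + 7² - 8) = 368689/(-16 + 49 - 8) = 368689/25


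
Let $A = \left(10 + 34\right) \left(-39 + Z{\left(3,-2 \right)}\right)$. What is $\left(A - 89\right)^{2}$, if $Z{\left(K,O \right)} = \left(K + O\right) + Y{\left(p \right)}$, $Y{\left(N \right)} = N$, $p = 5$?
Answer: $2374681$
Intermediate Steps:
$Z{\left(K,O \right)} = 5 + K + O$ ($Z{\left(K,O \right)} = \left(K + O\right) + 5 = 5 + K + O$)
$A = -1452$ ($A = \left(10 + 34\right) \left(-39 + \left(5 + 3 - 2\right)\right) = 44 \left(-39 + 6\right) = 44 \left(-33\right) = -1452$)
$\left(A - 89\right)^{2} = \left(-1452 - 89\right)^{2} = \left(-1541\right)^{2} = 2374681$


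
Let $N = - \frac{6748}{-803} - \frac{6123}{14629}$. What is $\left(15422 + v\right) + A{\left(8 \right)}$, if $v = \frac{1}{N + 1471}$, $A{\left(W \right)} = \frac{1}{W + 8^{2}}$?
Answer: $\frac{178625634835183}{11582509800} \approx 15422.0$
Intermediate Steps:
$N = \frac{93799723}{11747087}$ ($N = \left(-6748\right) \left(- \frac{1}{803}\right) - \frac{6123}{14629} = \frac{6748}{803} - \frac{6123}{14629} = \frac{93799723}{11747087} \approx 7.9849$)
$A{\left(W \right)} = \frac{1}{64 + W}$ ($A{\left(W \right)} = \frac{1}{W + 64} = \frac{1}{64 + W}$)
$v = \frac{11747087}{17373764700}$ ($v = \frac{1}{\frac{93799723}{11747087} + 1471} = \frac{1}{\frac{17373764700}{11747087}} = \frac{11747087}{17373764700} \approx 0.00067614$)
$\left(15422 + v\right) + A{\left(8 \right)} = \left(15422 + \frac{11747087}{17373764700}\right) + \frac{1}{64 + 8} = \frac{267938210950487}{17373764700} + \frac{1}{72} = \frac{178625634835183}{11582509800}$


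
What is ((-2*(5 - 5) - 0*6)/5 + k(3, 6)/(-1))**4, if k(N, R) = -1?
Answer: 1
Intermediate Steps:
((-2*(5 - 5) - 0*6)/5 + k(3, 6)/(-1))**4 = ((-2*(5 - 5) - 0*6)/5 - 1/(-1))**4 = ((-2*0 - 1*0)*(1/5) - 1*(-1))**4 = ((0 + 0)*(1/5) + 1)**4 = (0*(1/5) + 1)**4 = (0 + 1)**4 = 1**4 = 1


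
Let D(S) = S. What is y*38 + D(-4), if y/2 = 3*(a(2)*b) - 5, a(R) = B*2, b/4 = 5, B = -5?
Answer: -45984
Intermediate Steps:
b = 20 (b = 4*5 = 20)
a(R) = -10 (a(R) = -5*2 = -10)
y = -1210 (y = 2*(3*(-10*20) - 5) = 2*(3*(-200) - 5) = 2*(-600 - 5) = 2*(-605) = -1210)
y*38 + D(-4) = -1210*38 - 4 = -45980 - 4 = -45984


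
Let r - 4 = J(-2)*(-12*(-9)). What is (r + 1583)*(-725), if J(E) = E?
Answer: -993975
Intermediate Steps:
r = -212 (r = 4 - (-24)*(-9) = 4 - 2*108 = 4 - 216 = -212)
(r + 1583)*(-725) = (-212 + 1583)*(-725) = 1371*(-725) = -993975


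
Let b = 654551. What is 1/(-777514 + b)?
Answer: -1/122963 ≈ -8.1325e-6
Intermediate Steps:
1/(-777514 + b) = 1/(-777514 + 654551) = 1/(-122963) = -1/122963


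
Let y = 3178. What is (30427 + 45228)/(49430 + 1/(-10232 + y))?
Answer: 533670370/348679219 ≈ 1.5305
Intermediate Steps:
(30427 + 45228)/(49430 + 1/(-10232 + y)) = (30427 + 45228)/(49430 + 1/(-10232 + 3178)) = 75655/(49430 + 1/(-7054)) = 75655/(49430 - 1/7054) = 75655/(348679219/7054) = 75655*(7054/348679219) = 533670370/348679219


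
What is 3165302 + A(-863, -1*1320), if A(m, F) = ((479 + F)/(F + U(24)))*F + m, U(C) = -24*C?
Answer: 249944426/79 ≈ 3.1639e+6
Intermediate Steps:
A(m, F) = m + F*(479 + F)/(-576 + F) (A(m, F) = ((479 + F)/(F - 24*24))*F + m = ((479 + F)/(F - 576))*F + m = ((479 + F)/(-576 + F))*F + m = F*(479 + F)/(-576 + F) + m = m + F*(479 + F)/(-576 + F))
3165302 + A(-863, -1*1320) = 3165302 + ((-1*1320)**2 - 576*(-863) + 479*(-1*1320) - 1*1320*(-863))/(-576 - 1*1320) = 3165302 + ((-1320)**2 + 497088 + 479*(-1320) - 1320*(-863))/(-576 - 1320) = 3165302 + (1742400 + 497088 - 632280 + 1139160)/(-1896) = 3165302 - 1/1896*2746368 = 3165302 - 114432/79 = 249944426/79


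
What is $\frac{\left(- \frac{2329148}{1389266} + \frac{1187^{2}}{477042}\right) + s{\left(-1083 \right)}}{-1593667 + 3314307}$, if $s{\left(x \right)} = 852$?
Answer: $\frac{282749652132541}{570166955041895040} \approx 0.00049591$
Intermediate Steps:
$\frac{\left(- \frac{2329148}{1389266} + \frac{1187^{2}}{477042}\right) + s{\left(-1083 \right)}}{-1593667 + 3314307} = \frac{\left(- \frac{2329148}{1389266} + \frac{1187^{2}}{477042}\right) + 852}{-1593667 + 3314307} = \frac{\left(\left(-2329148\right) \frac{1}{1389266} + 1408969 \cdot \frac{1}{477042}\right) + 852}{1720640} = \left(\left(- \frac{1164574}{694633} + \frac{1408969}{477042}\right) + 852\right) \frac{1}{1720640} = \left(\frac{423165653269}{331369115586} + 852\right) \frac{1}{1720640} = \frac{282749652132541}{331369115586} \cdot \frac{1}{1720640} = \frac{282749652132541}{570166955041895040}$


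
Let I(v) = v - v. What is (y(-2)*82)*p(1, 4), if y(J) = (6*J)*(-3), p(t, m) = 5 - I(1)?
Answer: 14760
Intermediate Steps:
I(v) = 0
p(t, m) = 5 (p(t, m) = 5 - 1*0 = 5 + 0 = 5)
y(J) = -18*J
(y(-2)*82)*p(1, 4) = (-18*(-2)*82)*5 = (36*82)*5 = 2952*5 = 14760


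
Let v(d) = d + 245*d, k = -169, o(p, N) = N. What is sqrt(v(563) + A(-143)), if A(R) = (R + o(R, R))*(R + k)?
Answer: sqrt(227730) ≈ 477.21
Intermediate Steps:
A(R) = 2*R*(-169 + R) (A(R) = (R + R)*(R - 169) = (2*R)*(-169 + R) = 2*R*(-169 + R))
v(d) = 246*d
sqrt(v(563) + A(-143)) = sqrt(246*563 + 2*(-143)*(-169 - 143)) = sqrt(138498 + 2*(-143)*(-312)) = sqrt(138498 + 89232) = sqrt(227730)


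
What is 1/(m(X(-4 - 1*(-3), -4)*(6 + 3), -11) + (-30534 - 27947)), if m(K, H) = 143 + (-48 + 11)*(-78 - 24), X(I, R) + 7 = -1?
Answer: -1/54564 ≈ -1.8327e-5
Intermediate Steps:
X(I, R) = -8 (X(I, R) = -7 - 1 = -8)
m(K, H) = 3917 (m(K, H) = 143 - 37*(-102) = 143 + 3774 = 3917)
1/(m(X(-4 - 1*(-3), -4)*(6 + 3), -11) + (-30534 - 27947)) = 1/(3917 + (-30534 - 27947)) = 1/(3917 - 58481) = 1/(-54564) = -1/54564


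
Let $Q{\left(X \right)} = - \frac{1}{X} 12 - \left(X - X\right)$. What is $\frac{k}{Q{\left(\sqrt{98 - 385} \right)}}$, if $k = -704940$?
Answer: $58745 i \sqrt{287} \approx 9.952 \cdot 10^{5} i$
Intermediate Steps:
$Q{\left(X \right)} = - \frac{12}{X}$ ($Q{\left(X \right)} = - \frac{12}{X} - 0 = - \frac{12}{X} + 0 = - \frac{12}{X}$)
$\frac{k}{Q{\left(\sqrt{98 - 385} \right)}} = - \frac{704940}{\left(-12\right) \frac{1}{\sqrt{98 - 385}}} = - \frac{704940}{\left(-12\right) \frac{1}{\sqrt{-287}}} = - \frac{704940}{\left(-12\right) \frac{1}{i \sqrt{287}}} = - \frac{704940}{\left(-12\right) \left(- \frac{i \sqrt{287}}{287}\right)} = - \frac{704940}{\frac{12}{287} i \sqrt{287}} = - 704940 \left(- \frac{i \sqrt{287}}{12}\right) = 58745 i \sqrt{287}$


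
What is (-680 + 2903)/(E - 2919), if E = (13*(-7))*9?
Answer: -741/1246 ≈ -0.59470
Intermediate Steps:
E = -819 (E = -91*9 = -819)
(-680 + 2903)/(E - 2919) = (-680 + 2903)/(-819 - 2919) = 2223/(-3738) = 2223*(-1/3738) = -741/1246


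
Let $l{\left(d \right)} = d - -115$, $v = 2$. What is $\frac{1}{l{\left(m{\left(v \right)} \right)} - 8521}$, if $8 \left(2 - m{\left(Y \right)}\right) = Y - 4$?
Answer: $- \frac{4}{33615} \approx -0.00011899$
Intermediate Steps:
$m{\left(Y \right)} = \frac{5}{2} - \frac{Y}{8}$ ($m{\left(Y \right)} = 2 - \frac{Y - 4}{8} = 2 - \frac{-4 + Y}{8} = 2 - \left(- \frac{1}{2} + \frac{Y}{8}\right) = \frac{5}{2} - \frac{Y}{8}$)
$l{\left(d \right)} = 115 + d$ ($l{\left(d \right)} = d + 115 = 115 + d$)
$\frac{1}{l{\left(m{\left(v \right)} \right)} - 8521} = \frac{1}{\left(115 + \left(\frac{5}{2} - \frac{1}{4}\right)\right) - 8521} = \frac{1}{\left(115 + \frac{9}{4}\right) - 8521} = \frac{1}{\frac{469}{4} - 8521} = \frac{1}{- \frac{33615}{4}} = - \frac{4}{33615}$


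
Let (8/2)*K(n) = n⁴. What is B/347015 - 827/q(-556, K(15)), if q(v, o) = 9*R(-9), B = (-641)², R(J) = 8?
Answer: -257397973/24985080 ≈ -10.302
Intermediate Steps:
K(n) = n⁴/4
B = 410881
q(v, o) = 72 (q(v, o) = 9*8 = 72)
B/347015 - 827/q(-556, K(15)) = 410881/347015 - 827/72 = -257397973/24985080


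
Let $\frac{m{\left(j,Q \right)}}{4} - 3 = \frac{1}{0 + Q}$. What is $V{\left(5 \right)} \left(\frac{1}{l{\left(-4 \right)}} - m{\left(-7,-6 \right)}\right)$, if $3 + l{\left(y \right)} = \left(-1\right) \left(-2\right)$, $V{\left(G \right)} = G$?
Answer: $- \frac{185}{3} \approx -61.667$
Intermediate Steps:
$m{\left(j,Q \right)} = 12 + \frac{4}{Q}$ ($m{\left(j,Q \right)} = 12 + \frac{4}{0 + Q} = 12 + \frac{4}{Q}$)
$l{\left(y \right)} = -1$ ($l{\left(y \right)} = -3 - -2 = -3 + 2 = -1$)
$V{\left(5 \right)} \left(\frac{1}{l{\left(-4 \right)}} - m{\left(-7,-6 \right)}\right) = 5 \left(\frac{1}{-1} - \left(12 + \frac{4}{-6}\right)\right) = 5 \left(-1 - \left(12 + 4 \left(- \frac{1}{6}\right)\right)\right) = 5 \left(-1 - \left(12 - \frac{2}{3}\right)\right) = 5 \left(-1 - \frac{34}{3}\right) = 5 \left(- \frac{37}{3}\right) = - \frac{185}{3}$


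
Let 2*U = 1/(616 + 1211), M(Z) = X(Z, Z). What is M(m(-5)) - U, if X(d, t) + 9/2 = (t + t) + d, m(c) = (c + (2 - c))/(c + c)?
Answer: -46591/9135 ≈ -5.1003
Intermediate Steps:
m(c) = 1/c (m(c) = 2/((2*c)) = 2*(1/(2*c)) = 1/c)
X(d, t) = -9/2 + d + 2*t (X(d, t) = -9/2 + ((t + t) + d) = -9/2 + (2*t + d) = -9/2 + (d + 2*t) = -9/2 + d + 2*t)
M(Z) = -9/2 + 3*Z (M(Z) = -9/2 + Z + 2*Z = -9/2 + 3*Z)
U = 1/3654 (U = 1/(2*(616 + 1211)) = (½)/1827 = (½)*(1/1827) = 1/3654 ≈ 0.00027367)
M(m(-5)) - U = (-9/2 + 3/(-5)) - 1*1/3654 = (-9/2 + 3*(-⅕)) - 1/3654 = (-9/2 - ⅗) - 1/3654 = -51/10 - 1/3654 = -46591/9135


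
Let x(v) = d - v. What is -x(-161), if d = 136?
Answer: -297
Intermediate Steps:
x(v) = 136 - v
-x(-161) = -(136 - 1*(-161)) = -(136 + 161) = -1*297 = -297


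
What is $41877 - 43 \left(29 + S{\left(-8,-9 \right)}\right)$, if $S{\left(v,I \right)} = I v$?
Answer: $37534$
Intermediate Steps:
$41877 - 43 \left(29 + S{\left(-8,-9 \right)}\right) = 41877 - 43 \left(29 - -72\right) = 41877 - 43 \left(29 + 72\right) = 41877 - 43 \cdot 101 = 41877 - 4343 = 37534$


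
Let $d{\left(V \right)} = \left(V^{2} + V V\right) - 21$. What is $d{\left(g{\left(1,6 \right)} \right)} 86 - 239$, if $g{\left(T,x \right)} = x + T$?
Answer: $6383$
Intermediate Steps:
$g{\left(T,x \right)} = T + x$
$d{\left(V \right)} = -21 + 2 V^{2}$ ($d{\left(V \right)} = \left(V^{2} + V^{2}\right) - 21 = 2 V^{2} - 21 = -21 + 2 V^{2}$)
$d{\left(g{\left(1,6 \right)} \right)} 86 - 239 = \left(-21 + 2 \left(1 + 6\right)^{2}\right) 86 - 239 = \left(-21 + 2 \cdot 7^{2}\right) 86 - 239 = \left(-21 + 2 \cdot 49\right) 86 - 239 = \left(-21 + 98\right) 86 - 239 = 77 \cdot 86 - 239 = 6622 - 239 = 6383$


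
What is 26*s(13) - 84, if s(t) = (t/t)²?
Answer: -58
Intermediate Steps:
s(t) = 1 (s(t) = 1² = 1)
26*s(13) - 84 = 26*1 - 84 = 26 - 84 = -58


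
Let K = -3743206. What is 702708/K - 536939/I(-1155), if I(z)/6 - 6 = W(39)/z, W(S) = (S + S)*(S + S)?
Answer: -386901202129513/3166752276 ≈ -1.2218e+5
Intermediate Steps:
W(S) = 4*S² (W(S) = (2*S)*(2*S) = 4*S²)
I(z) = 36 + 36504/z (I(z) = 36 + 6*((4*39²)/z) = 36 + 6*((4*1521)/z) = 36 + 6*(6084/z) = 36 + 36504/z)
702708/K - 536939/I(-1155) = 702708/(-3743206) - 536939/(36 + 36504/(-1155)) = 702708*(-1/3743206) - 536939/(36 + 36504*(-1/1155)) = -351354/1871603 - 536939/(36 - 12168/385) = -351354/1871603 - 536939/1692/385 = -351354/1871603 - 536939*385/1692 = -351354/1871603 - 206721515/1692 = -386901202129513/3166752276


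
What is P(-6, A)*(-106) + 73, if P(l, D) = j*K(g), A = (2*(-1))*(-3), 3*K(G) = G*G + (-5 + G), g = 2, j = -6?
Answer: 285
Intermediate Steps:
K(G) = -5/3 + G/3 + G²/3 (K(G) = (G*G + (-5 + G))/3 = (G² + (-5 + G))/3 = (-5 + G + G²)/3 = -5/3 + G/3 + G²/3)
A = 6 (A = -2*(-3) = 6)
P(l, D) = -2 (P(l, D) = -6*(-5/3 + (⅓)*2 + (⅓)*2²) = -6*(-5/3 + ⅔ + (⅓)*4) = -6*(-5/3 + ⅔ + 4/3) = -6*⅓ = -2)
P(-6, A)*(-106) + 73 = -2*(-106) + 73 = 212 + 73 = 285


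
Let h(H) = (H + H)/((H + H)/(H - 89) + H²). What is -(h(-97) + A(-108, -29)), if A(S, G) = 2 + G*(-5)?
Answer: -663024/4511 ≈ -146.98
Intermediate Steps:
A(S, G) = 2 - 5*G
h(H) = 2*H/(H² + 2*H/(-89 + H)) (h(H) = (2*H)/((2*H)/(-89 + H) + H²) = (2*H)/(2*H/(-89 + H) + H²) = (2*H)/(H² + 2*H/(-89 + H)) = 2*H/(H² + 2*H/(-89 + H)))
-(h(-97) + A(-108, -29)) = -(2*(-89 - 97)/(2 + (-97)² - 89*(-97)) + (2 - 5*(-29))) = -(2*(-186)/(2 + 9409 + 8633) + (2 + 145)) = -(2*(-186)/18044 + 147) = -(2*(1/18044)*(-186) + 147) = -(-93/4511 + 147) = -1*663024/4511 = -663024/4511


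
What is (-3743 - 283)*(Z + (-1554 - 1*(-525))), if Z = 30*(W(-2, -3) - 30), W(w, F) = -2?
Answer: 8007714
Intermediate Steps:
Z = -960 (Z = 30*(-2 - 30) = 30*(-32) = -960)
(-3743 - 283)*(Z + (-1554 - 1*(-525))) = (-3743 - 283)*(-960 + (-1554 - 1*(-525))) = -4026*(-960 + (-1554 + 525)) = -4026*(-960 - 1029) = -4026*(-1989) = 8007714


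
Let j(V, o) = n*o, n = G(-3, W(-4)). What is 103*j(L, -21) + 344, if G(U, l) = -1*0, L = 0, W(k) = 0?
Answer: 344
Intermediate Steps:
G(U, l) = 0
n = 0
j(V, o) = 0 (j(V, o) = 0*o = 0)
103*j(L, -21) + 344 = 103*0 + 344 = 0 + 344 = 344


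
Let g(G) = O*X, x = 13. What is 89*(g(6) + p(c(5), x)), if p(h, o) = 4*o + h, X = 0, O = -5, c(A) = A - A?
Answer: 4628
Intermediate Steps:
c(A) = 0
g(G) = 0 (g(G) = -5*0 = 0)
p(h, o) = h + 4*o
89*(g(6) + p(c(5), x)) = 89*(0 + (0 + 4*13)) = 89*(0 + (0 + 52)) = 89*(0 + 52) = 89*52 = 4628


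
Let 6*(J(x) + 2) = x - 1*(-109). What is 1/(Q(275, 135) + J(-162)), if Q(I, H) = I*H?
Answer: 6/222685 ≈ 2.6944e-5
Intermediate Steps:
Q(I, H) = H*I
J(x) = 97/6 + x/6 (J(x) = -2 + (x - 1*(-109))/6 = -2 + (x + 109)/6 = -2 + (109 + x)/6 = -2 + (109/6 + x/6) = 97/6 + x/6)
1/(Q(275, 135) + J(-162)) = 1/(135*275 + (97/6 + (⅙)*(-162))) = 1/(37125 + (97/6 - 27)) = 1/(37125 - 65/6) = 1/(222685/6) = 6/222685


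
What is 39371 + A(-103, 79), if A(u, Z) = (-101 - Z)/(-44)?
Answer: 433126/11 ≈ 39375.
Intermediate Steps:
A(u, Z) = 101/44 + Z/44 (A(u, Z) = (-101 - Z)*(-1/44) = 101/44 + Z/44)
39371 + A(-103, 79) = 39371 + (101/44 + (1/44)*79) = 39371 + (101/44 + 79/44) = 39371 + 45/11 = 433126/11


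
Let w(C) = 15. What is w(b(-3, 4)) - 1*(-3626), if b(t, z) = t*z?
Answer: 3641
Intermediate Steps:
w(b(-3, 4)) - 1*(-3626) = 15 - 1*(-3626) = 15 + 3626 = 3641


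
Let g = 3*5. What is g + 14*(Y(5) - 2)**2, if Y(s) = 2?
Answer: 15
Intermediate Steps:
g = 15
g + 14*(Y(5) - 2)**2 = 15 + 14*(2 - 2)**2 = 15 + 14*0**2 = 15 + 14*0 = 15 + 0 = 15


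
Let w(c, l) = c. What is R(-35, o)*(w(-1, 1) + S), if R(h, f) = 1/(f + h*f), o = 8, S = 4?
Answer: -3/272 ≈ -0.011029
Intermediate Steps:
R(h, f) = 1/(f + f*h)
R(-35, o)*(w(-1, 1) + S) = (1/(8*(1 - 35)))*(-1 + 4) = ((1/8)/(-34))*3 = ((1/8)*(-1/34))*3 = -1/272*3 = -3/272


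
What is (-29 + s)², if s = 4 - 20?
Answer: 2025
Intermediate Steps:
s = -16
(-29 + s)² = (-29 - 16)² = (-45)² = 2025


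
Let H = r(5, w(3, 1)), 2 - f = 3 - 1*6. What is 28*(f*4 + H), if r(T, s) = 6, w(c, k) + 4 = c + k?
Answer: 728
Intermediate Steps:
f = 5 (f = 2 - (3 - 1*6) = 2 - (3 - 6) = 2 - 1*(-3) = 2 + 3 = 5)
w(c, k) = -4 + c + k (w(c, k) = -4 + (c + k) = -4 + c + k)
H = 6
28*(f*4 + H) = 28*(5*4 + 6) = 28*(20 + 6) = 28*26 = 728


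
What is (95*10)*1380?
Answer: 1311000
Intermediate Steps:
(95*10)*1380 = 950*1380 = 1311000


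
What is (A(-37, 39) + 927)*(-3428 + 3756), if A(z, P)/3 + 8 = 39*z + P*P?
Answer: 372936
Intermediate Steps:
A(z, P) = -24 + 3*P² + 117*z (A(z, P) = -24 + 3*(39*z + P*P) = -24 + 3*(39*z + P²) = -24 + 3*(P² + 39*z) = -24 + (3*P² + 117*z) = -24 + 3*P² + 117*z)
(A(-37, 39) + 927)*(-3428 + 3756) = ((-24 + 3*39² + 117*(-37)) + 927)*(-3428 + 3756) = ((-24 + 3*1521 - 4329) + 927)*328 = ((-24 + 4563 - 4329) + 927)*328 = (210 + 927)*328 = 1137*328 = 372936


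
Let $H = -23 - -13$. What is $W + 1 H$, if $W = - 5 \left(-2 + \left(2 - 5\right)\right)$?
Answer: $15$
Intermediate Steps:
$W = 25$ ($W = - 5 \left(-2 + \left(2 - 5\right)\right) = - 5 \left(-2 - 3\right) = \left(-5\right) \left(-5\right) = 25$)
$H = -10$ ($H = -23 + 13 = -10$)
$W + 1 H = 25 + 1 \left(-10\right) = 25 - 10 = 15$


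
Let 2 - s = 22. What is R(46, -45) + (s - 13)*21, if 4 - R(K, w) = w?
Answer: -644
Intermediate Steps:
s = -20 (s = 2 - 1*22 = 2 - 22 = -20)
R(K, w) = 4 - w
R(46, -45) + (s - 13)*21 = (4 - 1*(-45)) + (-20 - 13)*21 = (4 + 45) - 33*21 = 49 - 693 = -644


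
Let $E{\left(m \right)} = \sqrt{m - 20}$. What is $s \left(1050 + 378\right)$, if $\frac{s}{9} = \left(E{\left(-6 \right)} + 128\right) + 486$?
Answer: $7891128 + 12852 i \sqrt{26} \approx 7.8911 \cdot 10^{6} + 65533.0 i$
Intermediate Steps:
$E{\left(m \right)} = \sqrt{-20 + m}$
$s = 5526 + 9 i \sqrt{26}$ ($s = 9 \left(\left(\sqrt{-20 - 6} + 128\right) + 486\right) = 9 \left(\left(\sqrt{-26} + 128\right) + 486\right) = 9 \left(\left(i \sqrt{26} + 128\right) + 486\right) = 9 \left(\left(128 + i \sqrt{26}\right) + 486\right) = 9 \left(614 + i \sqrt{26}\right) = 5526 + 9 i \sqrt{26} \approx 5526.0 + 45.891 i$)
$s \left(1050 + 378\right) = \left(5526 + 9 i \sqrt{26}\right) \left(1050 + 378\right) = \left(5526 + 9 i \sqrt{26}\right) 1428 = 7891128 + 12852 i \sqrt{26}$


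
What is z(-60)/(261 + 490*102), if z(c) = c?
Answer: -20/16747 ≈ -0.0011942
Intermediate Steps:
z(-60)/(261 + 490*102) = -60/(261 + 490*102) = -60/(261 + 49980) = -60/50241 = -60*1/50241 = -20/16747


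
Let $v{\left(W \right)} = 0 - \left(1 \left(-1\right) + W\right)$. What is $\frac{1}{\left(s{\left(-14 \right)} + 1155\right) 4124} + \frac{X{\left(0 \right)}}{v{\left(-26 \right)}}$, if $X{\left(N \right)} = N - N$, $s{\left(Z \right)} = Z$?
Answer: $\frac{1}{4705484} \approx 2.1252 \cdot 10^{-7}$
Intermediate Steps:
$v{\left(W \right)} = 1 - W$ ($v{\left(W \right)} = 0 - \left(-1 + W\right) = 1 - W$)
$X{\left(N \right)} = 0$
$\frac{1}{\left(s{\left(-14 \right)} + 1155\right) 4124} + \frac{X{\left(0 \right)}}{v{\left(-26 \right)}} = \frac{1}{\left(-14 + 1155\right) 4124} + \frac{0}{1 - -26} = \frac{1}{1141} \cdot \frac{1}{4124} + \frac{0}{1 + 26} = \frac{1}{1141} \cdot \frac{1}{4124} + \frac{0}{27} = \frac{1}{4705484} + 0 \cdot \frac{1}{27} = \frac{1}{4705484} + 0 = \frac{1}{4705484}$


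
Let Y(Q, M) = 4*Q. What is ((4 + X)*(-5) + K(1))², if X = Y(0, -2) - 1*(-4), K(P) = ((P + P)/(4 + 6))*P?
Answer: 39601/25 ≈ 1584.0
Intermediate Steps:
K(P) = P²/5 (K(P) = ((2*P)/10)*P = ((2*P)*(⅒))*P = (P/5)*P = P²/5)
X = 4 (X = 4*0 - 1*(-4) = 0 + 4 = 4)
((4 + X)*(-5) + K(1))² = ((4 + 4)*(-5) + (⅕)*1²)² = (8*(-5) + (⅕)*1)² = (-40 + ⅕)² = (-199/5)² = 39601/25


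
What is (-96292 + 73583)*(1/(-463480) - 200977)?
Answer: 2115316552494349/463480 ≈ 4.5640e+9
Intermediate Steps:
(-96292 + 73583)*(1/(-463480) - 200977) = -22709*(-1/463480 - 200977) = -22709*(-93148819961/463480) = 2115316552494349/463480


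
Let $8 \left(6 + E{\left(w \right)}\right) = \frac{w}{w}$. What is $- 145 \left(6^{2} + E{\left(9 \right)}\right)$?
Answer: $- \frac{34945}{8} \approx -4368.1$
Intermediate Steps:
$E{\left(w \right)} = - \frac{47}{8}$ ($E{\left(w \right)} = -6 + \frac{w \frac{1}{w}}{8} = -6 + \frac{1}{8} \cdot 1 = -6 + \frac{1}{8} = - \frac{47}{8}$)
$- 145 \left(6^{2} + E{\left(9 \right)}\right) = - 145 \left(6^{2} - \frac{47}{8}\right) = - 145 \left(36 - \frac{47}{8}\right) = \left(-145\right) \frac{241}{8} = - \frac{34945}{8}$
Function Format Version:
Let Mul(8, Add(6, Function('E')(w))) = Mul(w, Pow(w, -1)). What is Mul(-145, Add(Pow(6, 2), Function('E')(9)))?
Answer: Rational(-34945, 8) ≈ -4368.1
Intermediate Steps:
Function('E')(w) = Rational(-47, 8) (Function('E')(w) = Add(-6, Mul(Rational(1, 8), Mul(w, Pow(w, -1)))) = Add(-6, Mul(Rational(1, 8), 1)) = Add(-6, Rational(1, 8)) = Rational(-47, 8))
Mul(-145, Add(Pow(6, 2), Function('E')(9))) = Mul(-145, Add(Pow(6, 2), Rational(-47, 8))) = Mul(-145, Add(36, Rational(-47, 8))) = Mul(-145, Rational(241, 8)) = Rational(-34945, 8)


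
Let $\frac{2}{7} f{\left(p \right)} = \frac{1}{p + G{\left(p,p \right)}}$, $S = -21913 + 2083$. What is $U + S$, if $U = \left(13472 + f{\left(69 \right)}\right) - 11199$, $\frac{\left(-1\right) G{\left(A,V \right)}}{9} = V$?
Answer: $- \frac{19382935}{1104} \approx -17557.0$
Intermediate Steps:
$G{\left(A,V \right)} = - 9 V$
$S = -19830$
$f{\left(p \right)} = - \frac{7}{16 p}$ ($f{\left(p \right)} = \frac{7}{2 \left(p - 9 p\right)} = \frac{7}{2 \left(- 8 p\right)} = \frac{7 \left(- \frac{1}{8 p}\right)}{2} = - \frac{7}{16 p}$)
$U = \frac{2509385}{1104}$ ($U = \left(13472 - \frac{7}{16 \cdot 69}\right) - 11199 = \left(13472 - \frac{7}{1104}\right) - 11199 = \frac{14873081}{1104} - 11199 = \frac{2509385}{1104} \approx 2273.0$)
$U + S = \frac{2509385}{1104} - 19830 = - \frac{19382935}{1104}$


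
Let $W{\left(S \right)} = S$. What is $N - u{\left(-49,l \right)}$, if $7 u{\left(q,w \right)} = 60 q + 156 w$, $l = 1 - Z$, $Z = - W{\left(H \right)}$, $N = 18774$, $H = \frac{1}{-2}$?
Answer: $\frac{134280}{7} \approx 19183.0$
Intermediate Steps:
$H = - \frac{1}{2} \approx -0.5$
$Z = \frac{1}{2}$ ($Z = \left(-1\right) \left(- \frac{1}{2}\right) = \frac{1}{2} \approx 0.5$)
$l = \frac{1}{2}$ ($l = 1 - \frac{1}{2} = \frac{1}{2} \approx 0.5$)
$u{\left(q,w \right)} = \frac{60 q}{7} + \frac{156 w}{7}$ ($u{\left(q,w \right)} = \frac{60 q + 156 w}{7} = \frac{60 q}{7} + \frac{156 w}{7}$)
$N - u{\left(-49,l \right)} = 18774 - \left(\frac{60}{7} \left(-49\right) + \frac{156}{7} \cdot \frac{1}{2}\right) = 18774 - \left(-420 + \frac{78}{7}\right) = 18774 - - \frac{2862}{7} = 18774 + \frac{2862}{7} = \frac{134280}{7}$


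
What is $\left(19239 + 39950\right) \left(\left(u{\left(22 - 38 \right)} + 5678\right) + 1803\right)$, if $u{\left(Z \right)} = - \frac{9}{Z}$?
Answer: $\frac{7085219245}{16} \approx 4.4283 \cdot 10^{8}$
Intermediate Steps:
$\left(19239 + 39950\right) \left(\left(u{\left(22 - 38 \right)} + 5678\right) + 1803\right) = \left(19239 + 39950\right) \left(\left(- \frac{9}{22 - 38} + 5678\right) + 1803\right) = 59189 \left(\left(- \frac{9}{-16} + 5678\right) + 1803\right) = 59189 \left(\left(\left(-9\right) \left(- \frac{1}{16}\right) + 5678\right) + 1803\right) = 59189 \left(\left(\frac{9}{16} + 5678\right) + 1803\right) = 59189 \left(\frac{90857}{16} + 1803\right) = 59189 \cdot \frac{119705}{16} = \frac{7085219245}{16}$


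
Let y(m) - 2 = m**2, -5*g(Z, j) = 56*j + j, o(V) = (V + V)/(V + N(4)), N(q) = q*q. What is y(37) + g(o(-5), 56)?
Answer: 3663/5 ≈ 732.60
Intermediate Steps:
N(q) = q**2
o(V) = 2*V/(16 + V) (o(V) = (V + V)/(V + 4**2) = (2*V)/(V + 16) = (2*V)/(16 + V) = 2*V/(16 + V))
g(Z, j) = -57*j/5 (g(Z, j) = -(56*j + j)/5 = -57*j/5)
y(m) = 2 + m**2
y(37) + g(o(-5), 56) = (2 + 37**2) - 57/5*56 = (2 + 1369) - 3192/5 = 1371 - 3192/5 = 3663/5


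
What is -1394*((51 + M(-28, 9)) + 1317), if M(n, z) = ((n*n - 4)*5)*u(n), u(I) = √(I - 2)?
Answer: -1906992 - 5436600*I*√30 ≈ -1.907e+6 - 2.9777e+7*I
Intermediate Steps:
u(I) = √(-2 + I)
M(n, z) = √(-2 + n)*(-20 + 5*n²) (M(n, z) = ((n*n - 4)*5)*√(-2 + n) = ((n² - 4)*5)*√(-2 + n) = ((-4 + n²)*5)*√(-2 + n) = (-20 + 5*n²)*√(-2 + n) = √(-2 + n)*(-20 + 5*n²))
-1394*((51 + M(-28, 9)) + 1317) = -1394*((51 + 5*√(-2 - 28)*(-4 + (-28)²)) + 1317) = -1394*((51 + 5*√(-30)*(-4 + 784)) + 1317) = -1394*((51 + 5*(I*√30)*780) + 1317) = -1394*((51 + 3900*I*√30) + 1317) = -1394*(1368 + 3900*I*√30) = -1906992 - 5436600*I*√30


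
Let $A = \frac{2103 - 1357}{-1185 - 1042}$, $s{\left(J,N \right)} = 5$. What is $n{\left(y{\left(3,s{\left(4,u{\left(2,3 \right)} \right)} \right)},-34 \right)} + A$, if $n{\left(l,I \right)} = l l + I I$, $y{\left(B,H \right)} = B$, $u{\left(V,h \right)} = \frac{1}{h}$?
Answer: $\frac{2593709}{2227} \approx 1164.7$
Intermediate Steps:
$n{\left(l,I \right)} = I^{2} + l^{2}$ ($n{\left(l,I \right)} = l^{2} + I^{2} = I^{2} + l^{2}$)
$A = - \frac{746}{2227}$ ($A = \frac{746}{-2227} = 746 \left(- \frac{1}{2227}\right) = - \frac{746}{2227} \approx -0.33498$)
$n{\left(y{\left(3,s{\left(4,u{\left(2,3 \right)} \right)} \right)},-34 \right)} + A = \left(\left(-34\right)^{2} + 3^{2}\right) - \frac{746}{2227} = \left(1156 + 9\right) - \frac{746}{2227} = 1165 - \frac{746}{2227} = \frac{2593709}{2227}$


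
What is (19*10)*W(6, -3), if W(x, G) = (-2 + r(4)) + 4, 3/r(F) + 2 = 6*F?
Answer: 4465/11 ≈ 405.91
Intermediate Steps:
r(F) = 3/(-2 + 6*F)
W(x, G) = 47/22 (W(x, G) = (-2 + 3/(2*(-1 + 3*4))) + 4 = (-2 + 3/(2*(-1 + 12))) + 4 = (-2 + (3/2)/11) + 4 = (-2 + (3/2)*(1/11)) + 4 = (-2 + 3/22) + 4 = -41/22 + 4 = 47/22)
(19*10)*W(6, -3) = (19*10)*(47/22) = 190*(47/22) = 4465/11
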